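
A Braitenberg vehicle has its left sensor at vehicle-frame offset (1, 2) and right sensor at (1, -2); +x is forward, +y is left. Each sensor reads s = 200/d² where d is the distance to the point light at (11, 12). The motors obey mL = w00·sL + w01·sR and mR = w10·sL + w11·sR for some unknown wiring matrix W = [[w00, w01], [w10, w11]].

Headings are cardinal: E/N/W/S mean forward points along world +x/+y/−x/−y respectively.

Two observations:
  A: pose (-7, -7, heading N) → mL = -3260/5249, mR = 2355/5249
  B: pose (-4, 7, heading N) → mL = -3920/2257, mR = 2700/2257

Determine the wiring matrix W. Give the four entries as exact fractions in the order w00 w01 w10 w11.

obs A: pose=(-7,-7,N) → sL=50/181, sR=10/29, mL=-3260/5249, mR=2355/5249
obs B: pose=(-4,7,N) → sL=40/61, sR=40/37, mL=-3920/2257, mR=2700/2257
sensor matrix S = [[50/181, 10/29], [40/61, 40/37]]; det S = 859200/11846993
solve [mL_A; mL_B] = S·[w00; w01] and [mR_A; mR_B] = S·[w10; w11]:
  w00 = -1, w01 = -1, w10 = 1, w11 = 1/2

-1 -1 1 1/2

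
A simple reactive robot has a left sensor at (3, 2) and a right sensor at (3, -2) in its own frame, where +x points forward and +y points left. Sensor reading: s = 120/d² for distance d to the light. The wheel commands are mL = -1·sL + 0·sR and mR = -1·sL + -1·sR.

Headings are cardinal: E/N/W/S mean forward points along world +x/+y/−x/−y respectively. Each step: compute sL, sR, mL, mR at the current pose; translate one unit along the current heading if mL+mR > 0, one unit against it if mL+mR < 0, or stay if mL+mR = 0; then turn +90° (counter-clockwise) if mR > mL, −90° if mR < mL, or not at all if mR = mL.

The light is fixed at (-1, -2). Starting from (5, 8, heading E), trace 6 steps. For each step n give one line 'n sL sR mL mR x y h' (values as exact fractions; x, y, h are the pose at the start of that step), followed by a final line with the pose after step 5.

n=0: pose=(5,8,E); sL=8/15, sR=24/29; mL=-8/15, mR=-592/435; mL+mR=-824/435 → advance -1; mR−mL=-24/29 → turn -1·90°
n=1: pose=(4,8,S); sL=60/49, sR=60/29; mL=-60/49, mR=-4680/1421; mL+mR=-6420/1421 → advance -1; mR−mL=-60/29 → turn -1·90°
n=2: pose=(4,9,W); sL=24/17, sR=120/173; mL=-24/17, mR=-6192/2941; mL+mR=-10344/2941 → advance -1; mR−mL=-120/173 → turn -1·90°
n=3: pose=(5,9,N); sL=30/53, sR=6/13; mL=-30/53, mR=-708/689; mL+mR=-1098/689 → advance -1; mR−mL=-6/13 → turn -1·90°
n=4: pose=(5,8,E); sL=8/15, sR=24/29; mL=-8/15, mR=-592/435; mL+mR=-824/435 → advance -1; mR−mL=-24/29 → turn -1·90°
n=5: pose=(4,8,S); sL=60/49, sR=60/29; mL=-60/49, mR=-4680/1421; mL+mR=-6420/1421 → advance -1; mR−mL=-60/29 → turn -1·90°

0 8/15 24/29 -8/15 -592/435 5 8 E
1 60/49 60/29 -60/49 -4680/1421 4 8 S
2 24/17 120/173 -24/17 -6192/2941 4 9 W
3 30/53 6/13 -30/53 -708/689 5 9 N
4 8/15 24/29 -8/15 -592/435 5 8 E
5 60/49 60/29 -60/49 -4680/1421 4 8 S
final 4 9 W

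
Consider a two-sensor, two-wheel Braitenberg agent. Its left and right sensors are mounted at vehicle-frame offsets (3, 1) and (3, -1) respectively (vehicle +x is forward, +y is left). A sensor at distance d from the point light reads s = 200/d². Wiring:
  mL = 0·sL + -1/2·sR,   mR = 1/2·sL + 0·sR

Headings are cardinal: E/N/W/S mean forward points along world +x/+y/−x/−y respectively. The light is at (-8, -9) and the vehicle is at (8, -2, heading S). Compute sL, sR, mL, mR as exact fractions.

left sensor world pos  = (9, -5); dL² = 305
right sensor world pos = (7, -5); dR² = 241
sL = 200/305 = 40/61
sR = 200/241 = 200/241
mL = 0·sL + -1/2·sR = -100/241
mR = 1/2·sL + 0·sR = 20/61

40/61 200/241 -100/241 20/61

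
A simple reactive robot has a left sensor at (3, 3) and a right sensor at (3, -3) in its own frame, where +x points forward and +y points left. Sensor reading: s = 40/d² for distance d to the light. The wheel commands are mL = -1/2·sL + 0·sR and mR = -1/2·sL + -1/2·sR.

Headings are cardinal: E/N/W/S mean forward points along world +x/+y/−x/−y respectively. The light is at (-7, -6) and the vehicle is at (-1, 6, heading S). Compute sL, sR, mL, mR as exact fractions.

left sensor world pos  = (2, 3); dL² = 162
right sensor world pos = (-4, 3); dR² = 90
sL = 40/162 = 20/81
sR = 40/90 = 4/9
mL = -1/2·sL + 0·sR = -10/81
mR = -1/2·sL + -1/2·sR = -28/81

20/81 4/9 -10/81 -28/81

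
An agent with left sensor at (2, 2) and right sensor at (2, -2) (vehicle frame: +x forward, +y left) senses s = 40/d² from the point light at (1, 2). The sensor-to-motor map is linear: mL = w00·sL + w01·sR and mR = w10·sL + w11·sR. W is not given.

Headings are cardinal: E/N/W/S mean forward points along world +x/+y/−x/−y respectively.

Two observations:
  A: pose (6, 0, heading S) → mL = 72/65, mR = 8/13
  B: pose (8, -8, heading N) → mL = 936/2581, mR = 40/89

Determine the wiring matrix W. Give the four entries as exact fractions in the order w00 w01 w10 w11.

1/2 1/2 1 0

obs A: pose=(6,0,S) → sL=8/13, sR=8/5, mL=72/65, mR=8/13
obs B: pose=(8,-8,N) → sL=40/89, sR=8/29, mL=936/2581, mR=40/89
sensor matrix S = [[8/13, 8/5], [40/89, 8/29]]; det S = -18432/33553
solve [mL_A; mL_B] = S·[w00; w01] and [mR_A; mR_B] = S·[w10; w11]:
  w00 = 1/2, w01 = 1/2, w10 = 1, w11 = 0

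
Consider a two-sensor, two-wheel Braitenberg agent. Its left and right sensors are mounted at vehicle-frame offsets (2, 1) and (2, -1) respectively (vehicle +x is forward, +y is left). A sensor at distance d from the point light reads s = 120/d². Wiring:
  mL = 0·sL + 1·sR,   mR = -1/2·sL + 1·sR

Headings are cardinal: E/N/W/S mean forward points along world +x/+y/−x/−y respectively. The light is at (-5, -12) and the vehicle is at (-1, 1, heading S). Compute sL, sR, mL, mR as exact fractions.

left sensor world pos  = (0, -1); dL² = 146
right sensor world pos = (-2, -1); dR² = 130
sL = 120/146 = 60/73
sR = 120/130 = 12/13
mL = 0·sL + 1·sR = 12/13
mR = -1/2·sL + 1·sR = 486/949

60/73 12/13 12/13 486/949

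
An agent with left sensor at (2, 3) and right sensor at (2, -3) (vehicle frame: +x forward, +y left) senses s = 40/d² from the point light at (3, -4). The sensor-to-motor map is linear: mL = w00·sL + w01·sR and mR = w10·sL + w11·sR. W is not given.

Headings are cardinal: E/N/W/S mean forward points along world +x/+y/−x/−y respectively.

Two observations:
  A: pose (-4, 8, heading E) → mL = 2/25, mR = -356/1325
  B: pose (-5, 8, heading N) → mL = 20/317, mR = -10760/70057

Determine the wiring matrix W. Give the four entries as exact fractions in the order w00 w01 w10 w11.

1/2 0 -1/2 -1/2

obs A: pose=(-4,8,E) → sL=4/25, sR=20/53, mL=2/25, mR=-356/1325
obs B: pose=(-5,8,N) → sL=40/317, sR=40/221, mL=20/317, mR=-10760/70057
sensor matrix S = [[4/25, 20/53], [40/317, 40/221]]; det S = -346368/18565105
solve [mL_A; mL_B] = S·[w00; w01] and [mR_A; mR_B] = S·[w10; w11]:
  w00 = 1/2, w01 = 0, w10 = -1/2, w11 = -1/2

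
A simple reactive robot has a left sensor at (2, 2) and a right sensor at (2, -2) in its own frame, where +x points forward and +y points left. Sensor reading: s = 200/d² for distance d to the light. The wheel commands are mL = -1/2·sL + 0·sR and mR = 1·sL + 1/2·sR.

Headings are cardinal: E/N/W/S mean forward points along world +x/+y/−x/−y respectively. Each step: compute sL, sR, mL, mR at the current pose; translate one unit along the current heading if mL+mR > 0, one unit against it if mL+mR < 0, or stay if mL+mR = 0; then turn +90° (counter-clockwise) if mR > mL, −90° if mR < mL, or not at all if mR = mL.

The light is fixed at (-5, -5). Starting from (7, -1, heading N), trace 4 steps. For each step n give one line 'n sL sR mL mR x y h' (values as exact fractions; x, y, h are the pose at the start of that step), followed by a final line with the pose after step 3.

0 25/17 25/29 -25/34 1875/986 7 -1 N
1 200/109 200/149 -100/109 40700/16241 7 0 W
2 100/89 20/9 -50/89 1790/801 6 0 S
3 40/41 200/173 -20/41 11020/7093 6 -1 E
final 7 -1 N

n=0: pose=(7,-1,N); sL=25/17, sR=25/29; mL=-25/34, mR=1875/986; mL+mR=575/493 → advance +1; mR−mL=1300/493 → turn +1·90°
n=1: pose=(7,0,W); sL=200/109, sR=200/149; mL=-100/109, mR=40700/16241; mL+mR=25800/16241 → advance +1; mR−mL=55600/16241 → turn +1·90°
n=2: pose=(6,0,S); sL=100/89, sR=20/9; mL=-50/89, mR=1790/801; mL+mR=1340/801 → advance +1; mR−mL=2240/801 → turn +1·90°
n=3: pose=(6,-1,E); sL=40/41, sR=200/173; mL=-20/41, mR=11020/7093; mL+mR=7560/7093 → advance +1; mR−mL=14480/7093 → turn +1·90°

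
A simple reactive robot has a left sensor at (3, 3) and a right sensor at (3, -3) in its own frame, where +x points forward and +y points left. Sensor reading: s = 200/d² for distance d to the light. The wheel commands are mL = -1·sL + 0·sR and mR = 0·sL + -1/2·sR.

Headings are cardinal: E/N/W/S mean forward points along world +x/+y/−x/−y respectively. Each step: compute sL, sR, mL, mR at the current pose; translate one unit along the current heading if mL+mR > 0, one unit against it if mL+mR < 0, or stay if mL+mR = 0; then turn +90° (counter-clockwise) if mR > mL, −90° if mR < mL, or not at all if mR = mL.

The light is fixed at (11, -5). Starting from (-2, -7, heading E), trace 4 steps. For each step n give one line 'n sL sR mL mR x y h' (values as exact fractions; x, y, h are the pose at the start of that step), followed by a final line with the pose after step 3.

n=0: pose=(-2,-7,E); sL=200/101, sR=8/5; mL=-200/101, mR=-4/5; mL+mR=-1404/505 → advance -1; mR−mL=596/505 → turn +1·90°
n=1: pose=(-3,-7,N); sL=20/29, sR=100/61; mL=-20/29, mR=-50/61; mL+mR=-2670/1769 → advance -1; mR−mL=-230/1769 → turn -1·90°
n=2: pose=(-3,-8,E); sL=200/121, sR=200/157; mL=-200/121, mR=-100/157; mL+mR=-43500/18997 → advance -1; mR−mL=19300/18997 → turn +1·90°
n=3: pose=(-4,-8,N); sL=50/81, sR=25/18; mL=-50/81, mR=-25/36; mL+mR=-425/324 → advance -1; mR−mL=-25/324 → turn -1·90°

0 200/101 8/5 -200/101 -4/5 -2 -7 E
1 20/29 100/61 -20/29 -50/61 -3 -7 N
2 200/121 200/157 -200/121 -100/157 -3 -8 E
3 50/81 25/18 -50/81 -25/36 -4 -8 N
final -4 -9 E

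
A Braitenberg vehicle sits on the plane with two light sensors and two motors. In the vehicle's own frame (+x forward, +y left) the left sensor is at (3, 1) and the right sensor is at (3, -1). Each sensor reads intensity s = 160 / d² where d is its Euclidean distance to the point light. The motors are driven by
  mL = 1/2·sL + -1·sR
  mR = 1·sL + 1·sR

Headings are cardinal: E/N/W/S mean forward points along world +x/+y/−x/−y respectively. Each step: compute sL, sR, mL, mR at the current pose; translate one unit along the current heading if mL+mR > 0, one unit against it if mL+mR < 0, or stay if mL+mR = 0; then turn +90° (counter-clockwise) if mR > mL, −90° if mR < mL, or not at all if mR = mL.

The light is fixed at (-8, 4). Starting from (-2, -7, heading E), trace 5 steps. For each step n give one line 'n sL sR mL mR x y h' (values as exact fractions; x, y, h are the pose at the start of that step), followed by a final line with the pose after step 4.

n=0: pose=(-2,-7,E); sL=160/181, sR=32/45; mL=-2192/8145, mR=12992/8145; mL+mR=240/181 → advance +1; mR−mL=15184/8145 → turn +1·90°
n=1: pose=(-1,-7,N); sL=8/5, sR=5/4; mL=-9/20, mR=57/20; mL+mR=12/5 → advance +1; mR−mL=33/10 → turn +1·90°
n=2: pose=(-1,-6,W); sL=160/137, sR=160/97; mL=-14160/13289, mR=37440/13289; mL+mR=240/137 → advance +1; mR−mL=51600/13289 → turn +1·90°
n=3: pose=(-2,-6,S); sL=80/109, sR=80/97; mL=-4840/10573, mR=16480/10573; mL+mR=120/109 → advance +1; mR−mL=21320/10573 → turn +1·90°
n=4: pose=(-2,-7,E); sL=160/181, sR=32/45; mL=-2192/8145, mR=12992/8145; mL+mR=240/181 → advance +1; mR−mL=15184/8145 → turn +1·90°

0 160/181 32/45 -2192/8145 12992/8145 -2 -7 E
1 8/5 5/4 -9/20 57/20 -1 -7 N
2 160/137 160/97 -14160/13289 37440/13289 -1 -6 W
3 80/109 80/97 -4840/10573 16480/10573 -2 -6 S
4 160/181 32/45 -2192/8145 12992/8145 -2 -7 E
final -1 -7 N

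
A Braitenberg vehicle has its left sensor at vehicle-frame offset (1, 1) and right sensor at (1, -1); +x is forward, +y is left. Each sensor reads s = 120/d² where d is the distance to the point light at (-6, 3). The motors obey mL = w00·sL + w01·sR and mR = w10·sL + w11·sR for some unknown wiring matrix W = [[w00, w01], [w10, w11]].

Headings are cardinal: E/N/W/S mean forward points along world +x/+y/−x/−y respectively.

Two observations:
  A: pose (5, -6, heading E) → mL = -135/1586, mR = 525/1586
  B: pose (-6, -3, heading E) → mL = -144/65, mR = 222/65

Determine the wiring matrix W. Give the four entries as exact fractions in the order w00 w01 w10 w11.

obs A: pose=(5,-6,E) → sL=15/26, sR=30/61, mL=-135/1586, mR=525/1586
obs B: pose=(-6,-3,E) → sL=60/13, sR=12/5, mL=-144/65, mR=222/65
sensor matrix S = [[15/26, 30/61], [60/13, 12/5]]; det S = -54/61
solve [mL_A; mL_B] = S·[w00; w01] and [mR_A; mR_B] = S·[w10; w11]:
  w00 = -1, w01 = 1, w10 = 1, w11 = -1/2

-1 1 1 -1/2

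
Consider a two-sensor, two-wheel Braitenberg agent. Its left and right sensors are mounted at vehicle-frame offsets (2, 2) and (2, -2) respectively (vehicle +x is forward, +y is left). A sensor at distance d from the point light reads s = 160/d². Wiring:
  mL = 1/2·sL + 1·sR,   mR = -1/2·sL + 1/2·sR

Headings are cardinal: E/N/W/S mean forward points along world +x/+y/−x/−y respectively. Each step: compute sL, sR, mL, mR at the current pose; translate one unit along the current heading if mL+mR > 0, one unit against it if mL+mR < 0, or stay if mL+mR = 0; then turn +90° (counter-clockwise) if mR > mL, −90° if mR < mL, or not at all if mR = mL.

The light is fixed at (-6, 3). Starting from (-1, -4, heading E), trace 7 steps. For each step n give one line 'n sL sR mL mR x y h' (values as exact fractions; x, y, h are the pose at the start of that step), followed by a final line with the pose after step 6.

0 80/37 16/13 1112/481 -224/481 -1 -4 E
1 32/29 160/97 6192/2813 768/2813 0 -4 S
2 40/29 40/13 1420/377 320/377 0 -5 W
3 32/9 32/17 560/153 -128/153 -1 -5 N
4 80/37 16/13 1112/481 -224/481 -1 -4 E
5 32/29 160/97 6192/2813 768/2813 0 -4 S
6 40/29 40/13 1420/377 320/377 0 -5 W
final -1 -5 N

n=0: pose=(-1,-4,E); sL=80/37, sR=16/13; mL=1112/481, mR=-224/481; mL+mR=24/13 → advance +1; mR−mL=-1336/481 → turn -1·90°
n=1: pose=(0,-4,S); sL=32/29, sR=160/97; mL=6192/2813, mR=768/2813; mL+mR=240/97 → advance +1; mR−mL=-5424/2813 → turn -1·90°
n=2: pose=(0,-5,W); sL=40/29, sR=40/13; mL=1420/377, mR=320/377; mL+mR=60/13 → advance +1; mR−mL=-1100/377 → turn -1·90°
n=3: pose=(-1,-5,N); sL=32/9, sR=32/17; mL=560/153, mR=-128/153; mL+mR=48/17 → advance +1; mR−mL=-688/153 → turn -1·90°
n=4: pose=(-1,-4,E); sL=80/37, sR=16/13; mL=1112/481, mR=-224/481; mL+mR=24/13 → advance +1; mR−mL=-1336/481 → turn -1·90°
n=5: pose=(0,-4,S); sL=32/29, sR=160/97; mL=6192/2813, mR=768/2813; mL+mR=240/97 → advance +1; mR−mL=-5424/2813 → turn -1·90°
n=6: pose=(0,-5,W); sL=40/29, sR=40/13; mL=1420/377, mR=320/377; mL+mR=60/13 → advance +1; mR−mL=-1100/377 → turn -1·90°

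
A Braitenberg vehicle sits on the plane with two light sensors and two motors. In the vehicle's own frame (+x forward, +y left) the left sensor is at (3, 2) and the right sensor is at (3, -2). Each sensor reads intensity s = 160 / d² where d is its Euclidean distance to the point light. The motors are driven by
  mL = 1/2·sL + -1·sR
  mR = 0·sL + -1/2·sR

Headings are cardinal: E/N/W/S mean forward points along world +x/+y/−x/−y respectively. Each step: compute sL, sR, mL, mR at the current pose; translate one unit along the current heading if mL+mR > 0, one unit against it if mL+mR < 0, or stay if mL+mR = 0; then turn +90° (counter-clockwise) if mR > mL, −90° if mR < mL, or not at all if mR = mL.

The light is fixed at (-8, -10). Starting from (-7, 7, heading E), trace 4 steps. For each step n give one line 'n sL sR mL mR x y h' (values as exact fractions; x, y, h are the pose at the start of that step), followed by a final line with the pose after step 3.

0 160/377 160/241 -41040/90857 -80/241 -7 7 E
1 40/101 40/101 -20/101 -20/101 -8 7 N
2 32/73 32/73 -16/73 -16/73 -8 6 N
3 20/41 20/41 -10/41 -10/41 -8 5 N
final -8 4 N

n=0: pose=(-7,7,E); sL=160/377, sR=160/241; mL=-41040/90857, mR=-80/241; mL+mR=-71200/90857 → advance -1; mR−mL=10880/90857 → turn +1·90°
n=1: pose=(-8,7,N); sL=40/101, sR=40/101; mL=-20/101, mR=-20/101; mL+mR=-40/101 → advance -1; mR−mL=0 → turn +0·90°
n=2: pose=(-8,6,N); sL=32/73, sR=32/73; mL=-16/73, mR=-16/73; mL+mR=-32/73 → advance -1; mR−mL=0 → turn +0·90°
n=3: pose=(-8,5,N); sL=20/41, sR=20/41; mL=-10/41, mR=-10/41; mL+mR=-20/41 → advance -1; mR−mL=0 → turn +0·90°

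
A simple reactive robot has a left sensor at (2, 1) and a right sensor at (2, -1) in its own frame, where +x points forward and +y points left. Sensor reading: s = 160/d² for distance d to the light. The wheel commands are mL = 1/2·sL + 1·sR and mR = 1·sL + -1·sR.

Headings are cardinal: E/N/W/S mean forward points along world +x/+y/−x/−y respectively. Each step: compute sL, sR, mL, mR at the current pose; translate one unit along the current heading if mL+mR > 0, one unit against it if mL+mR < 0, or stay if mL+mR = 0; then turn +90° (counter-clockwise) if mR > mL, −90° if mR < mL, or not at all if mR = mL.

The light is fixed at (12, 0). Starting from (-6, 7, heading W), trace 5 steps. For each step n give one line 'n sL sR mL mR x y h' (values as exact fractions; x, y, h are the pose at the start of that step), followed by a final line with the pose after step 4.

0 40/109 10/29 1670/3161 70/3161 -6 7 W
1 160/481 32/81 21872/38961 -2432/38961 -7 7 N
2 16/37 80/169 4312/6253 -256/6253 -7 8 E
3 32/65 160/397 16752/25805 2304/25805 -6 8 S
4 40/109 10/29 1670/3161 70/3161 -6 7 W
final -7 7 N

n=0: pose=(-6,7,W); sL=40/109, sR=10/29; mL=1670/3161, mR=70/3161; mL+mR=60/109 → advance +1; mR−mL=-1600/3161 → turn -1·90°
n=1: pose=(-7,7,N); sL=160/481, sR=32/81; mL=21872/38961, mR=-2432/38961; mL+mR=240/481 → advance +1; mR−mL=-24304/38961 → turn -1·90°
n=2: pose=(-7,8,E); sL=16/37, sR=80/169; mL=4312/6253, mR=-256/6253; mL+mR=24/37 → advance +1; mR−mL=-4568/6253 → turn -1·90°
n=3: pose=(-6,8,S); sL=32/65, sR=160/397; mL=16752/25805, mR=2304/25805; mL+mR=48/65 → advance +1; mR−mL=-14448/25805 → turn -1·90°
n=4: pose=(-6,7,W); sL=40/109, sR=10/29; mL=1670/3161, mR=70/3161; mL+mR=60/109 → advance +1; mR−mL=-1600/3161 → turn -1·90°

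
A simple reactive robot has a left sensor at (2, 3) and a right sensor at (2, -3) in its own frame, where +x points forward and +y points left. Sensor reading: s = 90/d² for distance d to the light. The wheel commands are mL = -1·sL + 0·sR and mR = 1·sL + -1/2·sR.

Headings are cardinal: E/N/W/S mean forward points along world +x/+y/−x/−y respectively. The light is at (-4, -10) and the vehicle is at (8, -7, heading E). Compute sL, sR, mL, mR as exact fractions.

left sensor world pos  = (10, -4); dL² = 232
right sensor world pos = (10, -10); dR² = 196
sL = 90/232 = 45/116
sR = 90/196 = 45/98
mL = -1·sL + 0·sR = -45/116
mR = 1·sL + -1/2·sR = 225/1421

45/116 45/98 -45/116 225/1421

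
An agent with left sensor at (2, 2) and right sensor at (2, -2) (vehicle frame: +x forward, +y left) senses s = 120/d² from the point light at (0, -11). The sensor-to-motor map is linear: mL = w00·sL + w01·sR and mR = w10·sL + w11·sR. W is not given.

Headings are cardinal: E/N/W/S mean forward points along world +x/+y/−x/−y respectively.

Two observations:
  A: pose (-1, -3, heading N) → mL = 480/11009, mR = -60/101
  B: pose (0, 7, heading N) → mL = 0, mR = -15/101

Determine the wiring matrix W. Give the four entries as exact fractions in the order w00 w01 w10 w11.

-1/2 1/2 0 -1/2

obs A: pose=(-1,-3,N) → sL=120/109, sR=120/101, mL=480/11009, mR=-60/101
obs B: pose=(0,7,N) → sL=30/101, sR=30/101, mL=0, mR=-15/101
sensor matrix S = [[120/109, 120/101], [30/101, 30/101]]; det S = -28800/1111909
solve [mL_A; mL_B] = S·[w00; w01] and [mR_A; mR_B] = S·[w10; w11]:
  w00 = -1/2, w01 = 1/2, w10 = 0, w11 = -1/2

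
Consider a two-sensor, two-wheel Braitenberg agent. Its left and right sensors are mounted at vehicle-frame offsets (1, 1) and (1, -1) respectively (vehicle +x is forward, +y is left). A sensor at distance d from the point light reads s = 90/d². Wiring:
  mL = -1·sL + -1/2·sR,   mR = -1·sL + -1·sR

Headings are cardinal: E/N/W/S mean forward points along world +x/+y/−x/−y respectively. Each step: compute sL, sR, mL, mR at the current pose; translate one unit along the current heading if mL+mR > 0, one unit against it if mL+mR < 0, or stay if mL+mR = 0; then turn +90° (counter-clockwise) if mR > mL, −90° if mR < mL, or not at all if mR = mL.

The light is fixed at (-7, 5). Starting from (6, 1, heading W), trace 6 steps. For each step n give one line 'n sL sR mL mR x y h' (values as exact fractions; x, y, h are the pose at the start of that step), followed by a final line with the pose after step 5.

n=0: pose=(6,1,W); sL=90/169, sR=10/17; mL=-2375/2873, mR=-3220/2873; mL+mR=-5595/2873 → advance -1; mR−mL=-5/17 → turn -1·90°
n=1: pose=(7,1,N); sL=45/89, sR=5/13; mL=-1615/2314, mR=-1030/1157; mL+mR=-3675/2314 → advance -1; mR−mL=-5/26 → turn -1·90°
n=2: pose=(7,0,E); sL=90/241, sR=10/29; mL=-3815/6989, mR=-5020/6989; mL+mR=-8835/6989 → advance -1; mR−mL=-5/29 → turn -1·90°
n=3: pose=(6,0,S); sL=45/116, sR=1/2; mL=-37/58, mR=-103/116; mL+mR=-177/116 → advance -1; mR−mL=-1/4 → turn -1·90°
n=4: pose=(6,1,W); sL=90/169, sR=10/17; mL=-2375/2873, mR=-3220/2873; mL+mR=-5595/2873 → advance -1; mR−mL=-5/17 → turn -1·90°
n=5: pose=(7,1,N); sL=45/89, sR=5/13; mL=-1615/2314, mR=-1030/1157; mL+mR=-3675/2314 → advance -1; mR−mL=-5/26 → turn -1·90°

0 90/169 10/17 -2375/2873 -3220/2873 6 1 W
1 45/89 5/13 -1615/2314 -1030/1157 7 1 N
2 90/241 10/29 -3815/6989 -5020/6989 7 0 E
3 45/116 1/2 -37/58 -103/116 6 0 S
4 90/169 10/17 -2375/2873 -3220/2873 6 1 W
5 45/89 5/13 -1615/2314 -1030/1157 7 1 N
final 7 0 E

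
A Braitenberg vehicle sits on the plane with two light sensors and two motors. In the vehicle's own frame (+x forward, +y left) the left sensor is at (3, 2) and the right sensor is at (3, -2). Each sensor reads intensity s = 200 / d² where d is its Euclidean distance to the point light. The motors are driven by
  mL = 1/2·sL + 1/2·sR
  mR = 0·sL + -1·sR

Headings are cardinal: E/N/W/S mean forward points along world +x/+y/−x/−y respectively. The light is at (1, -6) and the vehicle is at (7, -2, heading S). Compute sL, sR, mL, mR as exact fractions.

40/13 200/17 1640/221 -200/17

left sensor world pos  = (9, -5); dL² = 65
right sensor world pos = (5, -5); dR² = 17
sL = 200/65 = 40/13
sR = 200/17 = 200/17
mL = 1/2·sL + 1/2·sR = 1640/221
mR = 0·sL + -1·sR = -200/17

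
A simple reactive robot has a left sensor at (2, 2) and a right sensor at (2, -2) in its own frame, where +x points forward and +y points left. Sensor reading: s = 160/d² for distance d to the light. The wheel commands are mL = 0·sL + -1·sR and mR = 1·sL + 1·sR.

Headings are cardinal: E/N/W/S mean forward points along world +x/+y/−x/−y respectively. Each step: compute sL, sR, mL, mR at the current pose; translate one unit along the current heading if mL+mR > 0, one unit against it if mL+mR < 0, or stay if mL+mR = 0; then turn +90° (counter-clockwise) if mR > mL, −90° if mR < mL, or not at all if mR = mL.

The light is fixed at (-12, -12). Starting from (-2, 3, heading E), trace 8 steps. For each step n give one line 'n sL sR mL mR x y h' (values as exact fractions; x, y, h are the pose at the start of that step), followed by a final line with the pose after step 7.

n=0: pose=(-2,3,E); sL=160/433, sR=160/313; mL=-160/313, mR=119360/135529; mL+mR=160/433 → advance +1; mR−mL=188640/135529 → turn +1·90°
n=1: pose=(-1,3,N); sL=16/37, sR=80/229; mL=-80/229, mR=6624/8473; mL+mR=16/37 → advance +1; mR−mL=9584/8473 → turn +1·90°
n=2: pose=(-1,4,W); sL=160/277, sR=32/81; mL=-32/81, mR=21824/22437; mL+mR=160/277 → advance +1; mR−mL=30688/22437 → turn +1·90°
n=3: pose=(-2,4,S); sL=8/17, sR=8/13; mL=-8/13, mR=240/221; mL+mR=8/17 → advance +1; mR−mL=376/221 → turn +1·90°
n=4: pose=(-2,3,E); sL=160/433, sR=160/313; mL=-160/313, mR=119360/135529; mL+mR=160/433 → advance +1; mR−mL=188640/135529 → turn +1·90°
n=5: pose=(-1,3,N); sL=16/37, sR=80/229; mL=-80/229, mR=6624/8473; mL+mR=16/37 → advance +1; mR−mL=9584/8473 → turn +1·90°
n=6: pose=(-1,4,W); sL=160/277, sR=32/81; mL=-32/81, mR=21824/22437; mL+mR=160/277 → advance +1; mR−mL=30688/22437 → turn +1·90°
n=7: pose=(-2,4,S); sL=8/17, sR=8/13; mL=-8/13, mR=240/221; mL+mR=8/17 → advance +1; mR−mL=376/221 → turn +1·90°

0 160/433 160/313 -160/313 119360/135529 -2 3 E
1 16/37 80/229 -80/229 6624/8473 -1 3 N
2 160/277 32/81 -32/81 21824/22437 -1 4 W
3 8/17 8/13 -8/13 240/221 -2 4 S
4 160/433 160/313 -160/313 119360/135529 -2 3 E
5 16/37 80/229 -80/229 6624/8473 -1 3 N
6 160/277 32/81 -32/81 21824/22437 -1 4 W
7 8/17 8/13 -8/13 240/221 -2 4 S
final -2 3 E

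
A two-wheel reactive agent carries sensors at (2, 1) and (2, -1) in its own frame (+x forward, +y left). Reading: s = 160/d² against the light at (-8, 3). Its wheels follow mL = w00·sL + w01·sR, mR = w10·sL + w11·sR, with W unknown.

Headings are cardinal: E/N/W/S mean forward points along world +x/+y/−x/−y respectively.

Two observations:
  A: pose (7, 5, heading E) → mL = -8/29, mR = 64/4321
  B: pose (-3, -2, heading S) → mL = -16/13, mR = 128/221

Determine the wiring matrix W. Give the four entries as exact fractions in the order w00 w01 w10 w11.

obs A: pose=(7,5,E) → sL=80/149, sR=16/29, mL=-8/29, mR=64/4321
obs B: pose=(-3,-2,S) → sL=32/17, sR=32/13, mL=-16/13, mR=128/221
sensor matrix S = [[80/149, 16/29], [32/17, 32/13]]; det S = 270336/954941
solve [mL_A; mL_B] = S·[w00; w01] and [mR_A; mR_B] = S·[w10; w11]:
  w00 = 0, w01 = -1/2, w10 = -1, w11 = 1

0 -1/2 -1 1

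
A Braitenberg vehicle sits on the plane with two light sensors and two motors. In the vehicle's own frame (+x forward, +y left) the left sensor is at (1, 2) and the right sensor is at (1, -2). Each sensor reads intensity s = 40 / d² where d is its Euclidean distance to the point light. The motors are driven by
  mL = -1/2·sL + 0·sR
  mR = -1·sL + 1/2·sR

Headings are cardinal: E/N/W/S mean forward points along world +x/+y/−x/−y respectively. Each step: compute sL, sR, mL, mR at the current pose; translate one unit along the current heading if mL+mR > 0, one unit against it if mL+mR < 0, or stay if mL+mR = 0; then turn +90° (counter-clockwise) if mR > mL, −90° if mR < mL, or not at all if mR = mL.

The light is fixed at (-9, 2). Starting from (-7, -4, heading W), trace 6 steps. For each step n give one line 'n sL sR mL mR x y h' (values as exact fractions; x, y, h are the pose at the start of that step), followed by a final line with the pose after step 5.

n=0: pose=(-7,-4,W); sL=8/13, sR=40/17; mL=-4/13, mR=124/221; mL+mR=56/221 → advance +1; mR−mL=192/221 → turn +1·90°
n=1: pose=(-8,-4,S); sL=20/29, sR=4/5; mL=-10/29, mR=-42/145; mL+mR=-92/145 → advance -1; mR−mL=8/145 → turn +1·90°
n=2: pose=(-8,-3,E); sL=40/13, sR=40/53; mL=-20/13, mR=-1860/689; mL+mR=-2920/689 → advance -1; mR−mL=-800/689 → turn -1·90°
n=3: pose=(-9,-3,S); sL=1, sR=1; mL=-1/2, mR=-1/2; mL+mR=-1 → advance -1; mR−mL=0 → turn +0·90°
n=4: pose=(-9,-2,S); sL=40/29, sR=40/29; mL=-20/29, mR=-20/29; mL+mR=-40/29 → advance -1; mR−mL=0 → turn +0·90°
n=5: pose=(-9,-1,S); sL=2, sR=2; mL=-1, mR=-1; mL+mR=-2 → advance -1; mR−mL=0 → turn +0·90°

0 8/13 40/17 -4/13 124/221 -7 -4 W
1 20/29 4/5 -10/29 -42/145 -8 -4 S
2 40/13 40/53 -20/13 -1860/689 -8 -3 E
3 1 1 -1/2 -1/2 -9 -3 S
4 40/29 40/29 -20/29 -20/29 -9 -2 S
5 2 2 -1 -1 -9 -1 S
final -9 0 S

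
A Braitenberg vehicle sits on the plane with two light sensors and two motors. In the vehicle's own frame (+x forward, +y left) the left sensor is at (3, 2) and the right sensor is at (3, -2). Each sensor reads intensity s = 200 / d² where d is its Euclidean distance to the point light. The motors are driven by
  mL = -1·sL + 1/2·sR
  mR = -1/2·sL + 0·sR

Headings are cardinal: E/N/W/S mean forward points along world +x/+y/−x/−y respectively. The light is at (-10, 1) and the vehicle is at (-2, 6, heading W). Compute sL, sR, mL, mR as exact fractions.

100/17 100/37 -2850/629 -50/17

left sensor world pos  = (-5, 4); dL² = 34
right sensor world pos = (-5, 8); dR² = 74
sL = 200/34 = 100/17
sR = 200/74 = 100/37
mL = -1·sL + 1/2·sR = -2850/629
mR = -1/2·sL + 0·sR = -50/17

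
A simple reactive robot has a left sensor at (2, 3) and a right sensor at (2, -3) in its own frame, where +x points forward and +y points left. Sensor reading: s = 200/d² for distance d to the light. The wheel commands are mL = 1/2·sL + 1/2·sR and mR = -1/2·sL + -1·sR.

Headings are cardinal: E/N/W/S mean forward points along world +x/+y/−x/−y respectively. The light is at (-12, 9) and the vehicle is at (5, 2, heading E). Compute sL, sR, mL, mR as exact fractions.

left sensor world pos  = (7, 5); dL² = 377
right sensor world pos = (7, -1); dR² = 461
sL = 200/377 = 200/377
sR = 200/461 = 200/461
mL = 1/2·sL + 1/2·sR = 83800/173797
mR = -1/2·sL + -1·sR = -121500/173797

200/377 200/461 83800/173797 -121500/173797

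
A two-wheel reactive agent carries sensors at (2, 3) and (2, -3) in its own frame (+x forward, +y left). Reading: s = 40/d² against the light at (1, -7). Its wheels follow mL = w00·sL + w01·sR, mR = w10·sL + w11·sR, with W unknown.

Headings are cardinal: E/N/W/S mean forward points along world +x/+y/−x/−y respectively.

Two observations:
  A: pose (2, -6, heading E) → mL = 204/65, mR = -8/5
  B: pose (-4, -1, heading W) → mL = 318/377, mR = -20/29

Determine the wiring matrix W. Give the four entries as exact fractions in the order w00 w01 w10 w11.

obs A: pose=(2,-6,E) → sL=8/5, sR=40/13, mL=204/65, mR=-8/5
obs B: pose=(-4,-1,W) → sL=20/29, sR=4/13, mL=318/377, mR=-20/29
sensor matrix S = [[8/5, 40/13], [20/29, 4/13]]; det S = -3072/1885
solve [mL_A; mL_B] = S·[w00; w01] and [mR_A; mR_B] = S·[w10; w11]:
  w00 = 1, w01 = 1/2, w10 = -1, w11 = 0

1 1/2 -1 0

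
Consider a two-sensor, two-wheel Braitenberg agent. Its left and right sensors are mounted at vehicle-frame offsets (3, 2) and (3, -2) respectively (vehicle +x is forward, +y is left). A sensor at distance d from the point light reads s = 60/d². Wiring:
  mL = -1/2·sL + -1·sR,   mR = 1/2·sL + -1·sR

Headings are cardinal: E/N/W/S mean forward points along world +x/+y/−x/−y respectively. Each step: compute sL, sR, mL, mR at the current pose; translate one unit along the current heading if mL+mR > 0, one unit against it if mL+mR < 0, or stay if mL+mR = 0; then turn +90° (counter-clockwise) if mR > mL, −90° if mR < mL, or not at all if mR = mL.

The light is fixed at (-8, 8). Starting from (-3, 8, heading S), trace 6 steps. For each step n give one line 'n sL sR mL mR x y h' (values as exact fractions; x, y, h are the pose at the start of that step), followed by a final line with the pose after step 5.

0 30/29 10/3 -335/87 -245/87 -3 8 S
1 60/73 12/13 -1266/949 -486/949 -3 9 E
2 3 15/13 -69/26 9/26 -4 9 N
3 12 12 -18 -6 -4 8 W
4 30/29 10/3 -335/87 -245/87 -3 8 S
5 60/73 12/13 -1266/949 -486/949 -3 9 E
final -4 9 N

n=0: pose=(-3,8,S); sL=30/29, sR=10/3; mL=-335/87, mR=-245/87; mL+mR=-20/3 → advance -1; mR−mL=30/29 → turn +1·90°
n=1: pose=(-3,9,E); sL=60/73, sR=12/13; mL=-1266/949, mR=-486/949; mL+mR=-24/13 → advance -1; mR−mL=60/73 → turn +1·90°
n=2: pose=(-4,9,N); sL=3, sR=15/13; mL=-69/26, mR=9/26; mL+mR=-30/13 → advance -1; mR−mL=3 → turn +1·90°
n=3: pose=(-4,8,W); sL=12, sR=12; mL=-18, mR=-6; mL+mR=-24 → advance -1; mR−mL=12 → turn +1·90°
n=4: pose=(-3,8,S); sL=30/29, sR=10/3; mL=-335/87, mR=-245/87; mL+mR=-20/3 → advance -1; mR−mL=30/29 → turn +1·90°
n=5: pose=(-3,9,E); sL=60/73, sR=12/13; mL=-1266/949, mR=-486/949; mL+mR=-24/13 → advance -1; mR−mL=60/73 → turn +1·90°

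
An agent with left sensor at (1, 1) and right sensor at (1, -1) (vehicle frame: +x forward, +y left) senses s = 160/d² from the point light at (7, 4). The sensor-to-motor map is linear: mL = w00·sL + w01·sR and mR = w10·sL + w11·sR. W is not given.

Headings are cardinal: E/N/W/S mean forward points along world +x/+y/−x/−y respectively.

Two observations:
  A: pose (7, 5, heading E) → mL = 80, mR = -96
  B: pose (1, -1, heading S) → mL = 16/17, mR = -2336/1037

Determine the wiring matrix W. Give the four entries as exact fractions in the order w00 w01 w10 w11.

0 1/2 -1/2 -1/2

obs A: pose=(7,5,E) → sL=32, sR=160, mL=80, mR=-96
obs B: pose=(1,-1,S) → sL=160/61, sR=32/17, mL=16/17, mR=-2336/1037
sensor matrix S = [[32, 160], [160/61, 32/17]]; det S = -372736/1037
solve [mL_A; mL_B] = S·[w00; w01] and [mR_A; mR_B] = S·[w10; w11]:
  w00 = 0, w01 = 1/2, w10 = -1/2, w11 = -1/2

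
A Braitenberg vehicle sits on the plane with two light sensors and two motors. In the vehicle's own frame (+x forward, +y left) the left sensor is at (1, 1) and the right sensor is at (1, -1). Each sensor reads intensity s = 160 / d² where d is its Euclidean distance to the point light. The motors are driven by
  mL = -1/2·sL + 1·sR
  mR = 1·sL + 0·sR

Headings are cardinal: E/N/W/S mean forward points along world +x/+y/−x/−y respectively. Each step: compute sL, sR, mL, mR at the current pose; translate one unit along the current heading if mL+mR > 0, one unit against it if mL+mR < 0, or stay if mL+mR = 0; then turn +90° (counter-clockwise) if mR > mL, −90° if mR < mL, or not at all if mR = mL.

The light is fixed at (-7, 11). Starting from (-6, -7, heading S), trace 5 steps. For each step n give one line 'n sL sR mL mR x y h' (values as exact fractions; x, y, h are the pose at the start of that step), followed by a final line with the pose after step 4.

n=0: pose=(-6,-7,S); sL=32/73, sR=160/361; mL=5904/26353, mR=32/73; mL+mR=17456/26353 → advance +1; mR−mL=5648/26353 → turn +1·90°
n=1: pose=(-6,-8,E); sL=20/41, sR=40/101; mL=630/4141, mR=20/41; mL+mR=2650/4141 → advance +1; mR−mL=1390/4141 → turn +1·90°
n=2: pose=(-5,-8,N); sL=32/65, sR=160/333; mL=5072/21645, mR=32/65; mL+mR=15728/21645 → advance +1; mR−mL=5584/21645 → turn +1·90°
n=3: pose=(-5,-7,W); sL=80/181, sR=16/29; mL=1736/5249, mR=80/181; mL+mR=4056/5249 → advance +1; mR−mL=584/5249 → turn +1·90°
n=4: pose=(-6,-7,S); sL=32/73, sR=160/361; mL=5904/26353, mR=32/73; mL+mR=17456/26353 → advance +1; mR−mL=5648/26353 → turn +1·90°

0 32/73 160/361 5904/26353 32/73 -6 -7 S
1 20/41 40/101 630/4141 20/41 -6 -8 E
2 32/65 160/333 5072/21645 32/65 -5 -8 N
3 80/181 16/29 1736/5249 80/181 -5 -7 W
4 32/73 160/361 5904/26353 32/73 -6 -7 S
final -6 -8 E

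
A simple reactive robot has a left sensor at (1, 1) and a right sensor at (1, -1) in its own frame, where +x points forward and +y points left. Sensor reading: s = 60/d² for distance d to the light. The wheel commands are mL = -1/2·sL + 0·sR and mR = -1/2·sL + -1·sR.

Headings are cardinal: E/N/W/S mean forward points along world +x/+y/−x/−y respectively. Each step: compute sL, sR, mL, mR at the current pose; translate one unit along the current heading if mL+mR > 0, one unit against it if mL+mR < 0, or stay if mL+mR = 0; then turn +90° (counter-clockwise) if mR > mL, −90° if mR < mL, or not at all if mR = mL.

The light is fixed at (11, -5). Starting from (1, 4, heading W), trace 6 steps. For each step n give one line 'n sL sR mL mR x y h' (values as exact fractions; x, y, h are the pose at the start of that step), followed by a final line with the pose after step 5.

n=0: pose=(1,4,W); sL=12/37, sR=60/221; mL=-6/37, mR=-3546/8177; mL+mR=-4872/8177 → advance -1; mR−mL=-60/221 → turn -1·90°
n=1: pose=(2,4,N); sL=3/10, sR=15/41; mL=-3/20, mR=-423/820; mL+mR=-273/410 → advance -1; mR−mL=-15/41 → turn -1·90°
n=2: pose=(2,3,E); sL=12/29, sR=60/113; mL=-6/29, mR=-2418/3277; mL+mR=-3096/3277 → advance -1; mR−mL=-60/113 → turn -1·90°
n=3: pose=(1,3,S); sL=6/13, sR=6/17; mL=-3/13, mR=-129/221; mL+mR=-180/221 → advance -1; mR−mL=-6/17 → turn -1·90°
n=4: pose=(1,4,W); sL=12/37, sR=60/221; mL=-6/37, mR=-3546/8177; mL+mR=-4872/8177 → advance -1; mR−mL=-60/221 → turn -1·90°
n=5: pose=(2,4,N); sL=3/10, sR=15/41; mL=-3/20, mR=-423/820; mL+mR=-273/410 → advance -1; mR−mL=-15/41 → turn -1·90°

0 12/37 60/221 -6/37 -3546/8177 1 4 W
1 3/10 15/41 -3/20 -423/820 2 4 N
2 12/29 60/113 -6/29 -2418/3277 2 3 E
3 6/13 6/17 -3/13 -129/221 1 3 S
4 12/37 60/221 -6/37 -3546/8177 1 4 W
5 3/10 15/41 -3/20 -423/820 2 4 N
final 2 3 E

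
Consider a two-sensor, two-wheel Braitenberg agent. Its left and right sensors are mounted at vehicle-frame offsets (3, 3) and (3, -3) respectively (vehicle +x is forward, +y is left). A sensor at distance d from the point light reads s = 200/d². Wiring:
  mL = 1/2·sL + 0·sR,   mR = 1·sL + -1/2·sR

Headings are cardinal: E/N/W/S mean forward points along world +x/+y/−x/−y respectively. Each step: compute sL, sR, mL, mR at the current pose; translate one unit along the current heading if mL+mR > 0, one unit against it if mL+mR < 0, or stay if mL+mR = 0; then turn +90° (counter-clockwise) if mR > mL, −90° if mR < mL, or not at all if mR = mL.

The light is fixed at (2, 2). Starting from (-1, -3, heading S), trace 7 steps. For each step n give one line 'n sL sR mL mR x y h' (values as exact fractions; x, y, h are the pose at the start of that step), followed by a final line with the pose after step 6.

0 25/8 2 25/16 17/8 -1 -3 S
1 200/9 200/81 100/9 1700/81 -1 -4 E
2 100/17 20 50/17 -70/17 0 -4 N
3 200/17 200/101 100/17 18500/1717 0 -5 E
4 25/4 10 25/8 5/4 1 -5 N
5 200/13 40/17 100/13 3140/221 1 -4 E
6 100/9 100/9 50/9 50/9 2 -4 N
final 2 -3 N

n=0: pose=(-1,-3,S); sL=25/8, sR=2; mL=25/16, mR=17/8; mL+mR=59/16 → advance +1; mR−mL=9/16 → turn +1·90°
n=1: pose=(-1,-4,E); sL=200/9, sR=200/81; mL=100/9, mR=1700/81; mL+mR=2600/81 → advance +1; mR−mL=800/81 → turn +1·90°
n=2: pose=(0,-4,N); sL=100/17, sR=20; mL=50/17, mR=-70/17; mL+mR=-20/17 → advance -1; mR−mL=-120/17 → turn -1·90°
n=3: pose=(0,-5,E); sL=200/17, sR=200/101; mL=100/17, mR=18500/1717; mL+mR=28600/1717 → advance +1; mR−mL=8400/1717 → turn +1·90°
n=4: pose=(1,-5,N); sL=25/4, sR=10; mL=25/8, mR=5/4; mL+mR=35/8 → advance +1; mR−mL=-15/8 → turn -1·90°
n=5: pose=(1,-4,E); sL=200/13, sR=40/17; mL=100/13, mR=3140/221; mL+mR=4840/221 → advance +1; mR−mL=1440/221 → turn +1·90°
n=6: pose=(2,-4,N); sL=100/9, sR=100/9; mL=50/9, mR=50/9; mL+mR=100/9 → advance +1; mR−mL=0 → turn +0·90°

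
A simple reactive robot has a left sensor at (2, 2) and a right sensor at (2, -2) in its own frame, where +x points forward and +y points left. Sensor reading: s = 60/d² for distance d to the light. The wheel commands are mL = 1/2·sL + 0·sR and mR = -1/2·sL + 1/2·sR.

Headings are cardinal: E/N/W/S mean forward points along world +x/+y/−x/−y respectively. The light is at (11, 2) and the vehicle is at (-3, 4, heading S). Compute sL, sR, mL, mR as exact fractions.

5/12 15/64 5/24 -35/384

left sensor world pos  = (-1, 2); dL² = 144
right sensor world pos = (-5, 2); dR² = 256
sL = 60/144 = 5/12
sR = 60/256 = 15/64
mL = 1/2·sL + 0·sR = 5/24
mR = -1/2·sL + 1/2·sR = -35/384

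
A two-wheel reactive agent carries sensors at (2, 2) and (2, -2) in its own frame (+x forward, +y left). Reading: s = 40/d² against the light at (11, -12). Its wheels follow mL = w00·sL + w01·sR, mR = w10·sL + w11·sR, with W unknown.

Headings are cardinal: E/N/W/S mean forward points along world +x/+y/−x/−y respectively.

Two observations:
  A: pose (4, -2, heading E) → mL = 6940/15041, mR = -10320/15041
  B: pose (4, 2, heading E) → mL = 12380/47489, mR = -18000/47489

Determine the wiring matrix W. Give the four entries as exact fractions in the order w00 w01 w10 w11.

1 1/2 -1 -1

obs A: pose=(4,-2,E) → sL=40/169, sR=40/89, mL=6940/15041, mR=-10320/15041
obs B: pose=(4,2,E) → sL=40/281, sR=40/169, mL=12380/47489, mR=-18000/47489
sensor matrix S = [[40/169, 40/89], [40/281, 40/169]]; det S = -5683200/714282049
solve [mL_A; mL_B] = S·[w00; w01] and [mR_A; mR_B] = S·[w10; w11]:
  w00 = 1, w01 = 1/2, w10 = -1, w11 = -1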